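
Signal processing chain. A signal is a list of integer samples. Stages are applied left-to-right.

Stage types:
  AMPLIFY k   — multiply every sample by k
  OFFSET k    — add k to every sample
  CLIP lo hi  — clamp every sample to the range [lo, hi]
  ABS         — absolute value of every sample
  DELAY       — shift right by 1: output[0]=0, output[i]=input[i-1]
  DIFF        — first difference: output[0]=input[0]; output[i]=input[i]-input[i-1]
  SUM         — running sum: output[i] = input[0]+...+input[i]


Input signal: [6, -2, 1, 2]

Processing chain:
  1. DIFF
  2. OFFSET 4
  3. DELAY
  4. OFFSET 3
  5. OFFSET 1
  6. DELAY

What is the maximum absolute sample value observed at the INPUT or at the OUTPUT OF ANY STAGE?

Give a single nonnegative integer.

Answer: 14

Derivation:
Input: [6, -2, 1, 2] (max |s|=6)
Stage 1 (DIFF): s[0]=6, -2-6=-8, 1--2=3, 2-1=1 -> [6, -8, 3, 1] (max |s|=8)
Stage 2 (OFFSET 4): 6+4=10, -8+4=-4, 3+4=7, 1+4=5 -> [10, -4, 7, 5] (max |s|=10)
Stage 3 (DELAY): [0, 10, -4, 7] = [0, 10, -4, 7] -> [0, 10, -4, 7] (max |s|=10)
Stage 4 (OFFSET 3): 0+3=3, 10+3=13, -4+3=-1, 7+3=10 -> [3, 13, -1, 10] (max |s|=13)
Stage 5 (OFFSET 1): 3+1=4, 13+1=14, -1+1=0, 10+1=11 -> [4, 14, 0, 11] (max |s|=14)
Stage 6 (DELAY): [0, 4, 14, 0] = [0, 4, 14, 0] -> [0, 4, 14, 0] (max |s|=14)
Overall max amplitude: 14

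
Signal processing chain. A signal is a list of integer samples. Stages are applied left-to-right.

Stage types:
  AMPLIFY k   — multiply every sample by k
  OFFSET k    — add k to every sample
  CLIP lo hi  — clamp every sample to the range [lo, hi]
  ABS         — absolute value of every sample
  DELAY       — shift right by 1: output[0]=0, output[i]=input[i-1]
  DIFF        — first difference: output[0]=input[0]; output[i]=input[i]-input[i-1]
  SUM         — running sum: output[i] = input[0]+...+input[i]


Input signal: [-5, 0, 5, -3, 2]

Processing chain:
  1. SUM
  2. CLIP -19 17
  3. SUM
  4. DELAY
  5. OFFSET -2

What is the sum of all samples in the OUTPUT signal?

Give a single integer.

Answer: -48

Derivation:
Input: [-5, 0, 5, -3, 2]
Stage 1 (SUM): sum[0..0]=-5, sum[0..1]=-5, sum[0..2]=0, sum[0..3]=-3, sum[0..4]=-1 -> [-5, -5, 0, -3, -1]
Stage 2 (CLIP -19 17): clip(-5,-19,17)=-5, clip(-5,-19,17)=-5, clip(0,-19,17)=0, clip(-3,-19,17)=-3, clip(-1,-19,17)=-1 -> [-5, -5, 0, -3, -1]
Stage 3 (SUM): sum[0..0]=-5, sum[0..1]=-10, sum[0..2]=-10, sum[0..3]=-13, sum[0..4]=-14 -> [-5, -10, -10, -13, -14]
Stage 4 (DELAY): [0, -5, -10, -10, -13] = [0, -5, -10, -10, -13] -> [0, -5, -10, -10, -13]
Stage 5 (OFFSET -2): 0+-2=-2, -5+-2=-7, -10+-2=-12, -10+-2=-12, -13+-2=-15 -> [-2, -7, -12, -12, -15]
Output sum: -48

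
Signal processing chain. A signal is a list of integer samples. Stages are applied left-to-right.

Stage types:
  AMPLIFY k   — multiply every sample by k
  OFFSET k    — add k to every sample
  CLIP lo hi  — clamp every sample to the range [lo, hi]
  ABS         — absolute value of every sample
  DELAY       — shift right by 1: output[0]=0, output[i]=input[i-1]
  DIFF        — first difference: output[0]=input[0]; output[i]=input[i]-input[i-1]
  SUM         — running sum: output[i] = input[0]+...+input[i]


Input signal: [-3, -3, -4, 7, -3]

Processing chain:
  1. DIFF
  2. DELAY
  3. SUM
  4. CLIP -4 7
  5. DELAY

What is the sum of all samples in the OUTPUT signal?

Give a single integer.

Answer: -10

Derivation:
Input: [-3, -3, -4, 7, -3]
Stage 1 (DIFF): s[0]=-3, -3--3=0, -4--3=-1, 7--4=11, -3-7=-10 -> [-3, 0, -1, 11, -10]
Stage 2 (DELAY): [0, -3, 0, -1, 11] = [0, -3, 0, -1, 11] -> [0, -3, 0, -1, 11]
Stage 3 (SUM): sum[0..0]=0, sum[0..1]=-3, sum[0..2]=-3, sum[0..3]=-4, sum[0..4]=7 -> [0, -3, -3, -4, 7]
Stage 4 (CLIP -4 7): clip(0,-4,7)=0, clip(-3,-4,7)=-3, clip(-3,-4,7)=-3, clip(-4,-4,7)=-4, clip(7,-4,7)=7 -> [0, -3, -3, -4, 7]
Stage 5 (DELAY): [0, 0, -3, -3, -4] = [0, 0, -3, -3, -4] -> [0, 0, -3, -3, -4]
Output sum: -10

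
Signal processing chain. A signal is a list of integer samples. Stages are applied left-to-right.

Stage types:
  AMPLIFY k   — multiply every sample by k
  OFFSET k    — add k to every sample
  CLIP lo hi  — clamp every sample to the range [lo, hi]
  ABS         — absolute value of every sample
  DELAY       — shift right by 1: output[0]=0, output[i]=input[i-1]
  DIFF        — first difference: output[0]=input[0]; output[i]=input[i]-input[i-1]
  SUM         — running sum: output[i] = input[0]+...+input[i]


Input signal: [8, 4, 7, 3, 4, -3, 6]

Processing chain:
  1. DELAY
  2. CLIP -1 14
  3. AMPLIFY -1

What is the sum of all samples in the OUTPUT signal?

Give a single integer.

Answer: -25

Derivation:
Input: [8, 4, 7, 3, 4, -3, 6]
Stage 1 (DELAY): [0, 8, 4, 7, 3, 4, -3] = [0, 8, 4, 7, 3, 4, -3] -> [0, 8, 4, 7, 3, 4, -3]
Stage 2 (CLIP -1 14): clip(0,-1,14)=0, clip(8,-1,14)=8, clip(4,-1,14)=4, clip(7,-1,14)=7, clip(3,-1,14)=3, clip(4,-1,14)=4, clip(-3,-1,14)=-1 -> [0, 8, 4, 7, 3, 4, -1]
Stage 3 (AMPLIFY -1): 0*-1=0, 8*-1=-8, 4*-1=-4, 7*-1=-7, 3*-1=-3, 4*-1=-4, -1*-1=1 -> [0, -8, -4, -7, -3, -4, 1]
Output sum: -25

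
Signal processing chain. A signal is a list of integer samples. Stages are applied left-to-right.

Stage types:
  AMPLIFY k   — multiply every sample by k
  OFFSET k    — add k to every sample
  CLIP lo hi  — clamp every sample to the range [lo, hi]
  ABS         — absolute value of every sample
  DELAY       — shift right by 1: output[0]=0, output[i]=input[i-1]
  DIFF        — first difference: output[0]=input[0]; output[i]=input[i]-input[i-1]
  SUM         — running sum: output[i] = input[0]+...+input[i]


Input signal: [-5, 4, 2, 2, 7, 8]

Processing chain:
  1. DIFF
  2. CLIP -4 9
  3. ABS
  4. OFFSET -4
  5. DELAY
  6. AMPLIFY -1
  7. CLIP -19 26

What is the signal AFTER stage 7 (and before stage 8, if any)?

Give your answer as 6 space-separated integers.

Input: [-5, 4, 2, 2, 7, 8]
Stage 1 (DIFF): s[0]=-5, 4--5=9, 2-4=-2, 2-2=0, 7-2=5, 8-7=1 -> [-5, 9, -2, 0, 5, 1]
Stage 2 (CLIP -4 9): clip(-5,-4,9)=-4, clip(9,-4,9)=9, clip(-2,-4,9)=-2, clip(0,-4,9)=0, clip(5,-4,9)=5, clip(1,-4,9)=1 -> [-4, 9, -2, 0, 5, 1]
Stage 3 (ABS): |-4|=4, |9|=9, |-2|=2, |0|=0, |5|=5, |1|=1 -> [4, 9, 2, 0, 5, 1]
Stage 4 (OFFSET -4): 4+-4=0, 9+-4=5, 2+-4=-2, 0+-4=-4, 5+-4=1, 1+-4=-3 -> [0, 5, -2, -4, 1, -3]
Stage 5 (DELAY): [0, 0, 5, -2, -4, 1] = [0, 0, 5, -2, -4, 1] -> [0, 0, 5, -2, -4, 1]
Stage 6 (AMPLIFY -1): 0*-1=0, 0*-1=0, 5*-1=-5, -2*-1=2, -4*-1=4, 1*-1=-1 -> [0, 0, -5, 2, 4, -1]
Stage 7 (CLIP -19 26): clip(0,-19,26)=0, clip(0,-19,26)=0, clip(-5,-19,26)=-5, clip(2,-19,26)=2, clip(4,-19,26)=4, clip(-1,-19,26)=-1 -> [0, 0, -5, 2, 4, -1]

Answer: 0 0 -5 2 4 -1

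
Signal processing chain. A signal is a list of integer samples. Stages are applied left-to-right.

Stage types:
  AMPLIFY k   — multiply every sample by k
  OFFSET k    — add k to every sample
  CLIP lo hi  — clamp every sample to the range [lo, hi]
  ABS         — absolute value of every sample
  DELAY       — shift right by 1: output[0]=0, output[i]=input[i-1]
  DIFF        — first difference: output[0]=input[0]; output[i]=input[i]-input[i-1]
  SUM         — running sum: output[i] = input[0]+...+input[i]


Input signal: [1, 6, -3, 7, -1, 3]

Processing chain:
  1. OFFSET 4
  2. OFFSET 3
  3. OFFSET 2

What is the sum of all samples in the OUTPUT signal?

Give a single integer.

Input: [1, 6, -3, 7, -1, 3]
Stage 1 (OFFSET 4): 1+4=5, 6+4=10, -3+4=1, 7+4=11, -1+4=3, 3+4=7 -> [5, 10, 1, 11, 3, 7]
Stage 2 (OFFSET 3): 5+3=8, 10+3=13, 1+3=4, 11+3=14, 3+3=6, 7+3=10 -> [8, 13, 4, 14, 6, 10]
Stage 3 (OFFSET 2): 8+2=10, 13+2=15, 4+2=6, 14+2=16, 6+2=8, 10+2=12 -> [10, 15, 6, 16, 8, 12]
Output sum: 67

Answer: 67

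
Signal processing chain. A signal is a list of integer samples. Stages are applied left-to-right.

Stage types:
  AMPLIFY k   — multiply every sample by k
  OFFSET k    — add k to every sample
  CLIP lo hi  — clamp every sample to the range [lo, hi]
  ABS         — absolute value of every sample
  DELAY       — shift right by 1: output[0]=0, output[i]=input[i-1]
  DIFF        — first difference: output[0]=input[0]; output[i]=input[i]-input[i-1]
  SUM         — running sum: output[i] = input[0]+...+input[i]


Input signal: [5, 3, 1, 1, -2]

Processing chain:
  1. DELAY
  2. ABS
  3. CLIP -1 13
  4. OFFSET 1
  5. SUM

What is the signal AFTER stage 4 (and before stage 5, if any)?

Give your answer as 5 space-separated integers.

Input: [5, 3, 1, 1, -2]
Stage 1 (DELAY): [0, 5, 3, 1, 1] = [0, 5, 3, 1, 1] -> [0, 5, 3, 1, 1]
Stage 2 (ABS): |0|=0, |5|=5, |3|=3, |1|=1, |1|=1 -> [0, 5, 3, 1, 1]
Stage 3 (CLIP -1 13): clip(0,-1,13)=0, clip(5,-1,13)=5, clip(3,-1,13)=3, clip(1,-1,13)=1, clip(1,-1,13)=1 -> [0, 5, 3, 1, 1]
Stage 4 (OFFSET 1): 0+1=1, 5+1=6, 3+1=4, 1+1=2, 1+1=2 -> [1, 6, 4, 2, 2]

Answer: 1 6 4 2 2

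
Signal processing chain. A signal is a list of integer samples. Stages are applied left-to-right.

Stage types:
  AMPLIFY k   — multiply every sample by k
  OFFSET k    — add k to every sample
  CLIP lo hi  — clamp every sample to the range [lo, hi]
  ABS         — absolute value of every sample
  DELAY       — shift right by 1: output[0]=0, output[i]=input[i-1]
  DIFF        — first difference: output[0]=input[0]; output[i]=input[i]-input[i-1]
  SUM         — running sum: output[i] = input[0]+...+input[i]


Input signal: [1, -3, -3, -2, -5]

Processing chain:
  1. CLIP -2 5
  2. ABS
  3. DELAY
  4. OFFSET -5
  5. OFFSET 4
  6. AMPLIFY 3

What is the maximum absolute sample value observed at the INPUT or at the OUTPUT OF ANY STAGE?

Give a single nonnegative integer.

Input: [1, -3, -3, -2, -5] (max |s|=5)
Stage 1 (CLIP -2 5): clip(1,-2,5)=1, clip(-3,-2,5)=-2, clip(-3,-2,5)=-2, clip(-2,-2,5)=-2, clip(-5,-2,5)=-2 -> [1, -2, -2, -2, -2] (max |s|=2)
Stage 2 (ABS): |1|=1, |-2|=2, |-2|=2, |-2|=2, |-2|=2 -> [1, 2, 2, 2, 2] (max |s|=2)
Stage 3 (DELAY): [0, 1, 2, 2, 2] = [0, 1, 2, 2, 2] -> [0, 1, 2, 2, 2] (max |s|=2)
Stage 4 (OFFSET -5): 0+-5=-5, 1+-5=-4, 2+-5=-3, 2+-5=-3, 2+-5=-3 -> [-5, -4, -3, -3, -3] (max |s|=5)
Stage 5 (OFFSET 4): -5+4=-1, -4+4=0, -3+4=1, -3+4=1, -3+4=1 -> [-1, 0, 1, 1, 1] (max |s|=1)
Stage 6 (AMPLIFY 3): -1*3=-3, 0*3=0, 1*3=3, 1*3=3, 1*3=3 -> [-3, 0, 3, 3, 3] (max |s|=3)
Overall max amplitude: 5

Answer: 5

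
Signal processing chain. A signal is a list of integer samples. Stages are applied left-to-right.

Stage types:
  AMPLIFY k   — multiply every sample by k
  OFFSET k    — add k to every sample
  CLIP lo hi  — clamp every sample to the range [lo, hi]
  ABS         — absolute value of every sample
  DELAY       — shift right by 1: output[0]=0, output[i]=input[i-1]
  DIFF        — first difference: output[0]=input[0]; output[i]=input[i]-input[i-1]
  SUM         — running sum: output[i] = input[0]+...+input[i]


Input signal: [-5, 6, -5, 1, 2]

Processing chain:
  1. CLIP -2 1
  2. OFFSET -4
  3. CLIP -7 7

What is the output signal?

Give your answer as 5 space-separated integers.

Answer: -6 -3 -6 -3 -3

Derivation:
Input: [-5, 6, -5, 1, 2]
Stage 1 (CLIP -2 1): clip(-5,-2,1)=-2, clip(6,-2,1)=1, clip(-5,-2,1)=-2, clip(1,-2,1)=1, clip(2,-2,1)=1 -> [-2, 1, -2, 1, 1]
Stage 2 (OFFSET -4): -2+-4=-6, 1+-4=-3, -2+-4=-6, 1+-4=-3, 1+-4=-3 -> [-6, -3, -6, -3, -3]
Stage 3 (CLIP -7 7): clip(-6,-7,7)=-6, clip(-3,-7,7)=-3, clip(-6,-7,7)=-6, clip(-3,-7,7)=-3, clip(-3,-7,7)=-3 -> [-6, -3, -6, -3, -3]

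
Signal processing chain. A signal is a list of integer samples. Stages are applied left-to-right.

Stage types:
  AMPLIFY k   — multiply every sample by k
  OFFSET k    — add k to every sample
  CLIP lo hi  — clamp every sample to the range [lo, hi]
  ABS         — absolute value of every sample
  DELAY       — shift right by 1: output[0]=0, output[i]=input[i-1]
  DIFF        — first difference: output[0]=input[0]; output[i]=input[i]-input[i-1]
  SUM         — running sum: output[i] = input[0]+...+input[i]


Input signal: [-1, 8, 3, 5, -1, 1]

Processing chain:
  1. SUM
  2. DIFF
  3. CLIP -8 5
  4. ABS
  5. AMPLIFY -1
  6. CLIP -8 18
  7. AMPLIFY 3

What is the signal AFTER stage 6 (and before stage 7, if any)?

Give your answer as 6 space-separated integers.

Answer: -1 -5 -3 -5 -1 -1

Derivation:
Input: [-1, 8, 3, 5, -1, 1]
Stage 1 (SUM): sum[0..0]=-1, sum[0..1]=7, sum[0..2]=10, sum[0..3]=15, sum[0..4]=14, sum[0..5]=15 -> [-1, 7, 10, 15, 14, 15]
Stage 2 (DIFF): s[0]=-1, 7--1=8, 10-7=3, 15-10=5, 14-15=-1, 15-14=1 -> [-1, 8, 3, 5, -1, 1]
Stage 3 (CLIP -8 5): clip(-1,-8,5)=-1, clip(8,-8,5)=5, clip(3,-8,5)=3, clip(5,-8,5)=5, clip(-1,-8,5)=-1, clip(1,-8,5)=1 -> [-1, 5, 3, 5, -1, 1]
Stage 4 (ABS): |-1|=1, |5|=5, |3|=3, |5|=5, |-1|=1, |1|=1 -> [1, 5, 3, 5, 1, 1]
Stage 5 (AMPLIFY -1): 1*-1=-1, 5*-1=-5, 3*-1=-3, 5*-1=-5, 1*-1=-1, 1*-1=-1 -> [-1, -5, -3, -5, -1, -1]
Stage 6 (CLIP -8 18): clip(-1,-8,18)=-1, clip(-5,-8,18)=-5, clip(-3,-8,18)=-3, clip(-5,-8,18)=-5, clip(-1,-8,18)=-1, clip(-1,-8,18)=-1 -> [-1, -5, -3, -5, -1, -1]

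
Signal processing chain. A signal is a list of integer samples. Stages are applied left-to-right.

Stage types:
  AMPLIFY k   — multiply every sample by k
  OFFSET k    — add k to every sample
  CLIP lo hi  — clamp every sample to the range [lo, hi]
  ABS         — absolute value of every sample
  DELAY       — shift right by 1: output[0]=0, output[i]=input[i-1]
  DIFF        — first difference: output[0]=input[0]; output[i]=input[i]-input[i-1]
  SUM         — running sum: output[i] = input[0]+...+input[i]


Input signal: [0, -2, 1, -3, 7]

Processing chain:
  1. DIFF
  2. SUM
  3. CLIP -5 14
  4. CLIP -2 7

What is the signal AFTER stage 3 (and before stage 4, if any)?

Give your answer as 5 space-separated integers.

Input: [0, -2, 1, -3, 7]
Stage 1 (DIFF): s[0]=0, -2-0=-2, 1--2=3, -3-1=-4, 7--3=10 -> [0, -2, 3, -4, 10]
Stage 2 (SUM): sum[0..0]=0, sum[0..1]=-2, sum[0..2]=1, sum[0..3]=-3, sum[0..4]=7 -> [0, -2, 1, -3, 7]
Stage 3 (CLIP -5 14): clip(0,-5,14)=0, clip(-2,-5,14)=-2, clip(1,-5,14)=1, clip(-3,-5,14)=-3, clip(7,-5,14)=7 -> [0, -2, 1, -3, 7]

Answer: 0 -2 1 -3 7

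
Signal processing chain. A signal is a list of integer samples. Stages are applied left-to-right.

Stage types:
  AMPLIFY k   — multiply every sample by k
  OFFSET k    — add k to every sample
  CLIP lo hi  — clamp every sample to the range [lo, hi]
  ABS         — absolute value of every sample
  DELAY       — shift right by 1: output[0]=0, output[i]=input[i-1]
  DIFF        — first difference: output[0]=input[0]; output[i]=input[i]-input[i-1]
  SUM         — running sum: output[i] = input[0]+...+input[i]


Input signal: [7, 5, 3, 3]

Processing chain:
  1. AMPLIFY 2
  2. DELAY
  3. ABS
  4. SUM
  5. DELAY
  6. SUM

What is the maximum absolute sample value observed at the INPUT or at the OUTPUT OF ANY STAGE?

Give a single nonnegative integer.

Answer: 38

Derivation:
Input: [7, 5, 3, 3] (max |s|=7)
Stage 1 (AMPLIFY 2): 7*2=14, 5*2=10, 3*2=6, 3*2=6 -> [14, 10, 6, 6] (max |s|=14)
Stage 2 (DELAY): [0, 14, 10, 6] = [0, 14, 10, 6] -> [0, 14, 10, 6] (max |s|=14)
Stage 3 (ABS): |0|=0, |14|=14, |10|=10, |6|=6 -> [0, 14, 10, 6] (max |s|=14)
Stage 4 (SUM): sum[0..0]=0, sum[0..1]=14, sum[0..2]=24, sum[0..3]=30 -> [0, 14, 24, 30] (max |s|=30)
Stage 5 (DELAY): [0, 0, 14, 24] = [0, 0, 14, 24] -> [0, 0, 14, 24] (max |s|=24)
Stage 6 (SUM): sum[0..0]=0, sum[0..1]=0, sum[0..2]=14, sum[0..3]=38 -> [0, 0, 14, 38] (max |s|=38)
Overall max amplitude: 38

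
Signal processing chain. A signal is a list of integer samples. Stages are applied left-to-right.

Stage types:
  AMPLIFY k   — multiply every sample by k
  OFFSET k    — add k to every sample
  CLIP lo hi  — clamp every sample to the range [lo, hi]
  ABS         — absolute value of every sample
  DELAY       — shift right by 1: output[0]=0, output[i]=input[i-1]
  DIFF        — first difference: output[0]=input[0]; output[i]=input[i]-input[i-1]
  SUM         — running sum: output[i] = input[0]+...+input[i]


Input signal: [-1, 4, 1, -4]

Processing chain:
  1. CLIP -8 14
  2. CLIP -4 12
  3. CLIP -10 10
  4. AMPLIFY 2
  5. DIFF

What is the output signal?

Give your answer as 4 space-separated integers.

Answer: -2 10 -6 -10

Derivation:
Input: [-1, 4, 1, -4]
Stage 1 (CLIP -8 14): clip(-1,-8,14)=-1, clip(4,-8,14)=4, clip(1,-8,14)=1, clip(-4,-8,14)=-4 -> [-1, 4, 1, -4]
Stage 2 (CLIP -4 12): clip(-1,-4,12)=-1, clip(4,-4,12)=4, clip(1,-4,12)=1, clip(-4,-4,12)=-4 -> [-1, 4, 1, -4]
Stage 3 (CLIP -10 10): clip(-1,-10,10)=-1, clip(4,-10,10)=4, clip(1,-10,10)=1, clip(-4,-10,10)=-4 -> [-1, 4, 1, -4]
Stage 4 (AMPLIFY 2): -1*2=-2, 4*2=8, 1*2=2, -4*2=-8 -> [-2, 8, 2, -8]
Stage 5 (DIFF): s[0]=-2, 8--2=10, 2-8=-6, -8-2=-10 -> [-2, 10, -6, -10]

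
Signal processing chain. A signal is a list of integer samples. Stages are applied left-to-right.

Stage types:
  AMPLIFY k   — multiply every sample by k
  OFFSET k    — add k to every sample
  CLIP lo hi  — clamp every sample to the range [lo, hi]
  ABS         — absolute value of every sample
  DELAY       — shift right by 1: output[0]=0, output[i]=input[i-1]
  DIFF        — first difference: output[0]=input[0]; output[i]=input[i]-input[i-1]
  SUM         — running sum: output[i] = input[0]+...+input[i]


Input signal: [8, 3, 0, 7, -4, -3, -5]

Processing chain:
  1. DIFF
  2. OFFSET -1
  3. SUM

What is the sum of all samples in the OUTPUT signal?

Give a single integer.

Answer: -22

Derivation:
Input: [8, 3, 0, 7, -4, -3, -5]
Stage 1 (DIFF): s[0]=8, 3-8=-5, 0-3=-3, 7-0=7, -4-7=-11, -3--4=1, -5--3=-2 -> [8, -5, -3, 7, -11, 1, -2]
Stage 2 (OFFSET -1): 8+-1=7, -5+-1=-6, -3+-1=-4, 7+-1=6, -11+-1=-12, 1+-1=0, -2+-1=-3 -> [7, -6, -4, 6, -12, 0, -3]
Stage 3 (SUM): sum[0..0]=7, sum[0..1]=1, sum[0..2]=-3, sum[0..3]=3, sum[0..4]=-9, sum[0..5]=-9, sum[0..6]=-12 -> [7, 1, -3, 3, -9, -9, -12]
Output sum: -22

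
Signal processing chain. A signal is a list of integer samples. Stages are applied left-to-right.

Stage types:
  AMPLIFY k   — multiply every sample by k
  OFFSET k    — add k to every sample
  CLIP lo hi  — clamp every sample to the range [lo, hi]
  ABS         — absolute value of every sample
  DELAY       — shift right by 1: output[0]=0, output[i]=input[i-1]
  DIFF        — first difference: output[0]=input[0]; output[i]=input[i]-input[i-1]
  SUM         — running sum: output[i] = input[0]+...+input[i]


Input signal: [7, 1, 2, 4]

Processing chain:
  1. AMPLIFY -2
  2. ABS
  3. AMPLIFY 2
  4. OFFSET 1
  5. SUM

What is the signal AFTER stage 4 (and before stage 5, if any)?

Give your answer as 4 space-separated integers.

Input: [7, 1, 2, 4]
Stage 1 (AMPLIFY -2): 7*-2=-14, 1*-2=-2, 2*-2=-4, 4*-2=-8 -> [-14, -2, -4, -8]
Stage 2 (ABS): |-14|=14, |-2|=2, |-4|=4, |-8|=8 -> [14, 2, 4, 8]
Stage 3 (AMPLIFY 2): 14*2=28, 2*2=4, 4*2=8, 8*2=16 -> [28, 4, 8, 16]
Stage 4 (OFFSET 1): 28+1=29, 4+1=5, 8+1=9, 16+1=17 -> [29, 5, 9, 17]

Answer: 29 5 9 17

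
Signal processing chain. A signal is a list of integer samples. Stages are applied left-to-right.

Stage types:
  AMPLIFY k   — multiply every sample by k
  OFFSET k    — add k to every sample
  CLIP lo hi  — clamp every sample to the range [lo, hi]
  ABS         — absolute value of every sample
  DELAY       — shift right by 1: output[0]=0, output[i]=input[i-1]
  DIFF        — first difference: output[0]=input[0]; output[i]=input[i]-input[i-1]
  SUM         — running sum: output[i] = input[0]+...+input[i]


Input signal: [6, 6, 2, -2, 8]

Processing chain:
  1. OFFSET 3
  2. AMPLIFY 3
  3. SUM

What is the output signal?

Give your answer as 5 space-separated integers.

Input: [6, 6, 2, -2, 8]
Stage 1 (OFFSET 3): 6+3=9, 6+3=9, 2+3=5, -2+3=1, 8+3=11 -> [9, 9, 5, 1, 11]
Stage 2 (AMPLIFY 3): 9*3=27, 9*3=27, 5*3=15, 1*3=3, 11*3=33 -> [27, 27, 15, 3, 33]
Stage 3 (SUM): sum[0..0]=27, sum[0..1]=54, sum[0..2]=69, sum[0..3]=72, sum[0..4]=105 -> [27, 54, 69, 72, 105]

Answer: 27 54 69 72 105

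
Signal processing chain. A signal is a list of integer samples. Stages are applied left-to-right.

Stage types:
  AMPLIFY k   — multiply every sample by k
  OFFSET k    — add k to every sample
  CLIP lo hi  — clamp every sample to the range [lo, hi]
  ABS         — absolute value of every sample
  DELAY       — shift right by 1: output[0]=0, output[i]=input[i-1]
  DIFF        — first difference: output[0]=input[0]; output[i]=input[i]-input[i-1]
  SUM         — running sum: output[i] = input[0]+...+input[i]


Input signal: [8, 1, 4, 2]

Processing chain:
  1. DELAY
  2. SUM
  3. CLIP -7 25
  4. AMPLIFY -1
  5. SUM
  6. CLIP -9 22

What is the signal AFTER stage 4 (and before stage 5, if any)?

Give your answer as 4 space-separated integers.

Answer: 0 -8 -9 -13

Derivation:
Input: [8, 1, 4, 2]
Stage 1 (DELAY): [0, 8, 1, 4] = [0, 8, 1, 4] -> [0, 8, 1, 4]
Stage 2 (SUM): sum[0..0]=0, sum[0..1]=8, sum[0..2]=9, sum[0..3]=13 -> [0, 8, 9, 13]
Stage 3 (CLIP -7 25): clip(0,-7,25)=0, clip(8,-7,25)=8, clip(9,-7,25)=9, clip(13,-7,25)=13 -> [0, 8, 9, 13]
Stage 4 (AMPLIFY -1): 0*-1=0, 8*-1=-8, 9*-1=-9, 13*-1=-13 -> [0, -8, -9, -13]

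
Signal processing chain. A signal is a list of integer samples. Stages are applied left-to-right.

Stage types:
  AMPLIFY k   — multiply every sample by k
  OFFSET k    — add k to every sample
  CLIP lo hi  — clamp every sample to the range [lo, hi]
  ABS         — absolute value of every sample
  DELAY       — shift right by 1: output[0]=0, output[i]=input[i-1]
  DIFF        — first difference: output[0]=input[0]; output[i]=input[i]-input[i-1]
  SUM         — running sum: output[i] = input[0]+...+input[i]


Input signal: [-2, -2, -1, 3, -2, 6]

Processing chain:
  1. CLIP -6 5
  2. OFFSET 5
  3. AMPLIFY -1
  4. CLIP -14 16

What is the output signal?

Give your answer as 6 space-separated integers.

Input: [-2, -2, -1, 3, -2, 6]
Stage 1 (CLIP -6 5): clip(-2,-6,5)=-2, clip(-2,-6,5)=-2, clip(-1,-6,5)=-1, clip(3,-6,5)=3, clip(-2,-6,5)=-2, clip(6,-6,5)=5 -> [-2, -2, -1, 3, -2, 5]
Stage 2 (OFFSET 5): -2+5=3, -2+5=3, -1+5=4, 3+5=8, -2+5=3, 5+5=10 -> [3, 3, 4, 8, 3, 10]
Stage 3 (AMPLIFY -1): 3*-1=-3, 3*-1=-3, 4*-1=-4, 8*-1=-8, 3*-1=-3, 10*-1=-10 -> [-3, -3, -4, -8, -3, -10]
Stage 4 (CLIP -14 16): clip(-3,-14,16)=-3, clip(-3,-14,16)=-3, clip(-4,-14,16)=-4, clip(-8,-14,16)=-8, clip(-3,-14,16)=-3, clip(-10,-14,16)=-10 -> [-3, -3, -4, -8, -3, -10]

Answer: -3 -3 -4 -8 -3 -10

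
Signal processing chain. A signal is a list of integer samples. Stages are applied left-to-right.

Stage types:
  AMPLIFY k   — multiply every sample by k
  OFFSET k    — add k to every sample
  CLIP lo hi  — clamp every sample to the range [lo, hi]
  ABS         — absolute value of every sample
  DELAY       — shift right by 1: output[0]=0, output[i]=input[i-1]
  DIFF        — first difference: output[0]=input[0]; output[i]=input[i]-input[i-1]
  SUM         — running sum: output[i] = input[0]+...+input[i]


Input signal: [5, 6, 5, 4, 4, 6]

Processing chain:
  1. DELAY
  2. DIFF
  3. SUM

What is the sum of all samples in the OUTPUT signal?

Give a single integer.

Input: [5, 6, 5, 4, 4, 6]
Stage 1 (DELAY): [0, 5, 6, 5, 4, 4] = [0, 5, 6, 5, 4, 4] -> [0, 5, 6, 5, 4, 4]
Stage 2 (DIFF): s[0]=0, 5-0=5, 6-5=1, 5-6=-1, 4-5=-1, 4-4=0 -> [0, 5, 1, -1, -1, 0]
Stage 3 (SUM): sum[0..0]=0, sum[0..1]=5, sum[0..2]=6, sum[0..3]=5, sum[0..4]=4, sum[0..5]=4 -> [0, 5, 6, 5, 4, 4]
Output sum: 24

Answer: 24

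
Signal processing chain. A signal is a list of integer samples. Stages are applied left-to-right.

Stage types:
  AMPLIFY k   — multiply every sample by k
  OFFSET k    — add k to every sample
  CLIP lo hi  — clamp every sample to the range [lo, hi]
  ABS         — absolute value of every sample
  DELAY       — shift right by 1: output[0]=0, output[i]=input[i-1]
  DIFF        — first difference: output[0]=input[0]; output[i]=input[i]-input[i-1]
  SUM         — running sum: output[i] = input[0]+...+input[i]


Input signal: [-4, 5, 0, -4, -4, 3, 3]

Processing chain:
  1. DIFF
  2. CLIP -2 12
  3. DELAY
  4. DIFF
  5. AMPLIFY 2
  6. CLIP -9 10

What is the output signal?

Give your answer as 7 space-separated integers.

Input: [-4, 5, 0, -4, -4, 3, 3]
Stage 1 (DIFF): s[0]=-4, 5--4=9, 0-5=-5, -4-0=-4, -4--4=0, 3--4=7, 3-3=0 -> [-4, 9, -5, -4, 0, 7, 0]
Stage 2 (CLIP -2 12): clip(-4,-2,12)=-2, clip(9,-2,12)=9, clip(-5,-2,12)=-2, clip(-4,-2,12)=-2, clip(0,-2,12)=0, clip(7,-2,12)=7, clip(0,-2,12)=0 -> [-2, 9, -2, -2, 0, 7, 0]
Stage 3 (DELAY): [0, -2, 9, -2, -2, 0, 7] = [0, -2, 9, -2, -2, 0, 7] -> [0, -2, 9, -2, -2, 0, 7]
Stage 4 (DIFF): s[0]=0, -2-0=-2, 9--2=11, -2-9=-11, -2--2=0, 0--2=2, 7-0=7 -> [0, -2, 11, -11, 0, 2, 7]
Stage 5 (AMPLIFY 2): 0*2=0, -2*2=-4, 11*2=22, -11*2=-22, 0*2=0, 2*2=4, 7*2=14 -> [0, -4, 22, -22, 0, 4, 14]
Stage 6 (CLIP -9 10): clip(0,-9,10)=0, clip(-4,-9,10)=-4, clip(22,-9,10)=10, clip(-22,-9,10)=-9, clip(0,-9,10)=0, clip(4,-9,10)=4, clip(14,-9,10)=10 -> [0, -4, 10, -9, 0, 4, 10]

Answer: 0 -4 10 -9 0 4 10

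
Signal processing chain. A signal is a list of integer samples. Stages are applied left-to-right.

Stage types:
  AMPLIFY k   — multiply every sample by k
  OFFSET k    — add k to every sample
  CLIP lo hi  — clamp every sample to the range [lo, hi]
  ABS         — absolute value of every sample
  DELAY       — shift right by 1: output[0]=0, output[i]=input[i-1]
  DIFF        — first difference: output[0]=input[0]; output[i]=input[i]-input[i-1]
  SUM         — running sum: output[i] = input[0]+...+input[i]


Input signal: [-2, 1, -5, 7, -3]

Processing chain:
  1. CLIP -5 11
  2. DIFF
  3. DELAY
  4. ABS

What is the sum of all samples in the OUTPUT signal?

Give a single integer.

Input: [-2, 1, -5, 7, -3]
Stage 1 (CLIP -5 11): clip(-2,-5,11)=-2, clip(1,-5,11)=1, clip(-5,-5,11)=-5, clip(7,-5,11)=7, clip(-3,-5,11)=-3 -> [-2, 1, -5, 7, -3]
Stage 2 (DIFF): s[0]=-2, 1--2=3, -5-1=-6, 7--5=12, -3-7=-10 -> [-2, 3, -6, 12, -10]
Stage 3 (DELAY): [0, -2, 3, -6, 12] = [0, -2, 3, -6, 12] -> [0, -2, 3, -6, 12]
Stage 4 (ABS): |0|=0, |-2|=2, |3|=3, |-6|=6, |12|=12 -> [0, 2, 3, 6, 12]
Output sum: 23

Answer: 23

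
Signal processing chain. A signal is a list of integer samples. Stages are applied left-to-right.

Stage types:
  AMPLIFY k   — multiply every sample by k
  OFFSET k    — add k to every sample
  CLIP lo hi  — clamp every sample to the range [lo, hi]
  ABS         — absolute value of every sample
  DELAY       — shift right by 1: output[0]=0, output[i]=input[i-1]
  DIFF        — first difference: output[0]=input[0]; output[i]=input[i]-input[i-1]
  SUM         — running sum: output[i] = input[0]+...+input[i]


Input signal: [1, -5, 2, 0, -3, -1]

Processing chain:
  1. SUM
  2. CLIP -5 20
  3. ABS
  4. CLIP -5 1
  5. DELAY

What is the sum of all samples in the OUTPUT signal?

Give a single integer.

Input: [1, -5, 2, 0, -3, -1]
Stage 1 (SUM): sum[0..0]=1, sum[0..1]=-4, sum[0..2]=-2, sum[0..3]=-2, sum[0..4]=-5, sum[0..5]=-6 -> [1, -4, -2, -2, -5, -6]
Stage 2 (CLIP -5 20): clip(1,-5,20)=1, clip(-4,-5,20)=-4, clip(-2,-5,20)=-2, clip(-2,-5,20)=-2, clip(-5,-5,20)=-5, clip(-6,-5,20)=-5 -> [1, -4, -2, -2, -5, -5]
Stage 3 (ABS): |1|=1, |-4|=4, |-2|=2, |-2|=2, |-5|=5, |-5|=5 -> [1, 4, 2, 2, 5, 5]
Stage 4 (CLIP -5 1): clip(1,-5,1)=1, clip(4,-5,1)=1, clip(2,-5,1)=1, clip(2,-5,1)=1, clip(5,-5,1)=1, clip(5,-5,1)=1 -> [1, 1, 1, 1, 1, 1]
Stage 5 (DELAY): [0, 1, 1, 1, 1, 1] = [0, 1, 1, 1, 1, 1] -> [0, 1, 1, 1, 1, 1]
Output sum: 5

Answer: 5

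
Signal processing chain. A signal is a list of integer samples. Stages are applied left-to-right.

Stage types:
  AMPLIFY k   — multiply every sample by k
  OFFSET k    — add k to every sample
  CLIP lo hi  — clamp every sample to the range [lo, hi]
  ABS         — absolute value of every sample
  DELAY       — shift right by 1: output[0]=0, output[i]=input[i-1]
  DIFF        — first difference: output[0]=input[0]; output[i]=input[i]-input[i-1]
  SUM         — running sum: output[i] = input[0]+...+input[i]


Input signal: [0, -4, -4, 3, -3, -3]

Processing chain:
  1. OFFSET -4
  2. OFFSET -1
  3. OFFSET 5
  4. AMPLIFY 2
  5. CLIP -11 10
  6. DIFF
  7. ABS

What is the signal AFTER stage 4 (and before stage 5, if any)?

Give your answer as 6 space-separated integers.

Input: [0, -4, -4, 3, -3, -3]
Stage 1 (OFFSET -4): 0+-4=-4, -4+-4=-8, -4+-4=-8, 3+-4=-1, -3+-4=-7, -3+-4=-7 -> [-4, -8, -8, -1, -7, -7]
Stage 2 (OFFSET -1): -4+-1=-5, -8+-1=-9, -8+-1=-9, -1+-1=-2, -7+-1=-8, -7+-1=-8 -> [-5, -9, -9, -2, -8, -8]
Stage 3 (OFFSET 5): -5+5=0, -9+5=-4, -9+5=-4, -2+5=3, -8+5=-3, -8+5=-3 -> [0, -4, -4, 3, -3, -3]
Stage 4 (AMPLIFY 2): 0*2=0, -4*2=-8, -4*2=-8, 3*2=6, -3*2=-6, -3*2=-6 -> [0, -8, -8, 6, -6, -6]

Answer: 0 -8 -8 6 -6 -6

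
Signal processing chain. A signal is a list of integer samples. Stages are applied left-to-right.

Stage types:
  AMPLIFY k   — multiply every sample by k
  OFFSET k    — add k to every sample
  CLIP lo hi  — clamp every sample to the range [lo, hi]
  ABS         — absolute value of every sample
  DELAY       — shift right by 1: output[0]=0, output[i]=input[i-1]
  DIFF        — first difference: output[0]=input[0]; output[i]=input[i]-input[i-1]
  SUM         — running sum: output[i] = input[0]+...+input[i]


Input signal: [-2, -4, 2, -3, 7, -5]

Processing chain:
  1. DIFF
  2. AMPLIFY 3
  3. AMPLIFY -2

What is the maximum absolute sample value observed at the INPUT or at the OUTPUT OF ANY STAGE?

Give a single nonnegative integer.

Input: [-2, -4, 2, -3, 7, -5] (max |s|=7)
Stage 1 (DIFF): s[0]=-2, -4--2=-2, 2--4=6, -3-2=-5, 7--3=10, -5-7=-12 -> [-2, -2, 6, -5, 10, -12] (max |s|=12)
Stage 2 (AMPLIFY 3): -2*3=-6, -2*3=-6, 6*3=18, -5*3=-15, 10*3=30, -12*3=-36 -> [-6, -6, 18, -15, 30, -36] (max |s|=36)
Stage 3 (AMPLIFY -2): -6*-2=12, -6*-2=12, 18*-2=-36, -15*-2=30, 30*-2=-60, -36*-2=72 -> [12, 12, -36, 30, -60, 72] (max |s|=72)
Overall max amplitude: 72

Answer: 72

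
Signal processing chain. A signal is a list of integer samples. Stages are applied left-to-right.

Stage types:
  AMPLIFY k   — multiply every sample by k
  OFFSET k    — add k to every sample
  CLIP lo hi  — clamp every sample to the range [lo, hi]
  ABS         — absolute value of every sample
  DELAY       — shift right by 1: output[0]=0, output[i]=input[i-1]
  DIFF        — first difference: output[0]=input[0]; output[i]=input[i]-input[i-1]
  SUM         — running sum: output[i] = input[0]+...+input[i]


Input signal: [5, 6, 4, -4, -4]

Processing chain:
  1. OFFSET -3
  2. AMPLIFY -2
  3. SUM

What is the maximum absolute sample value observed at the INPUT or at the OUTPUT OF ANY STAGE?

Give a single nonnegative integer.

Answer: 16

Derivation:
Input: [5, 6, 4, -4, -4] (max |s|=6)
Stage 1 (OFFSET -3): 5+-3=2, 6+-3=3, 4+-3=1, -4+-3=-7, -4+-3=-7 -> [2, 3, 1, -7, -7] (max |s|=7)
Stage 2 (AMPLIFY -2): 2*-2=-4, 3*-2=-6, 1*-2=-2, -7*-2=14, -7*-2=14 -> [-4, -6, -2, 14, 14] (max |s|=14)
Stage 3 (SUM): sum[0..0]=-4, sum[0..1]=-10, sum[0..2]=-12, sum[0..3]=2, sum[0..4]=16 -> [-4, -10, -12, 2, 16] (max |s|=16)
Overall max amplitude: 16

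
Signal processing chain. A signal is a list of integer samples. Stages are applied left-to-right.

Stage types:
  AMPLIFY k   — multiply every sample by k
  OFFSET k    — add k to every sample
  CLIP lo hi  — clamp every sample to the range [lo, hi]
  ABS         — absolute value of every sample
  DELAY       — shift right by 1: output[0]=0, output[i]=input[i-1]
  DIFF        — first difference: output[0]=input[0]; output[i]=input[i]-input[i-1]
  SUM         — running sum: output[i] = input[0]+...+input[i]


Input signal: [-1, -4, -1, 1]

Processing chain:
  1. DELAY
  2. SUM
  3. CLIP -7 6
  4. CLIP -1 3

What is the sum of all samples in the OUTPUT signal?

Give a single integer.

Input: [-1, -4, -1, 1]
Stage 1 (DELAY): [0, -1, -4, -1] = [0, -1, -4, -1] -> [0, -1, -4, -1]
Stage 2 (SUM): sum[0..0]=0, sum[0..1]=-1, sum[0..2]=-5, sum[0..3]=-6 -> [0, -1, -5, -6]
Stage 3 (CLIP -7 6): clip(0,-7,6)=0, clip(-1,-7,6)=-1, clip(-5,-7,6)=-5, clip(-6,-7,6)=-6 -> [0, -1, -5, -6]
Stage 4 (CLIP -1 3): clip(0,-1,3)=0, clip(-1,-1,3)=-1, clip(-5,-1,3)=-1, clip(-6,-1,3)=-1 -> [0, -1, -1, -1]
Output sum: -3

Answer: -3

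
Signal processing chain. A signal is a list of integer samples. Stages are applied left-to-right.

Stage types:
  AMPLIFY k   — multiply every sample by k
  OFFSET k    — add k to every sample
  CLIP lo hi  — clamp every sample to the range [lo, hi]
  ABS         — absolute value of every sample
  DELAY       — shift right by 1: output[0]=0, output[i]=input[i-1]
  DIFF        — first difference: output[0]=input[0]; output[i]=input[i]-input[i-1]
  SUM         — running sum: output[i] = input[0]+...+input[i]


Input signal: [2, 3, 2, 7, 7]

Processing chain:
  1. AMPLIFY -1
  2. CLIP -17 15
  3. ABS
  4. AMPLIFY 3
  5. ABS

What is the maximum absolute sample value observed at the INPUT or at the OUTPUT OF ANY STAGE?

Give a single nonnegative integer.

Answer: 21

Derivation:
Input: [2, 3, 2, 7, 7] (max |s|=7)
Stage 1 (AMPLIFY -1): 2*-1=-2, 3*-1=-3, 2*-1=-2, 7*-1=-7, 7*-1=-7 -> [-2, -3, -2, -7, -7] (max |s|=7)
Stage 2 (CLIP -17 15): clip(-2,-17,15)=-2, clip(-3,-17,15)=-3, clip(-2,-17,15)=-2, clip(-7,-17,15)=-7, clip(-7,-17,15)=-7 -> [-2, -3, -2, -7, -7] (max |s|=7)
Stage 3 (ABS): |-2|=2, |-3|=3, |-2|=2, |-7|=7, |-7|=7 -> [2, 3, 2, 7, 7] (max |s|=7)
Stage 4 (AMPLIFY 3): 2*3=6, 3*3=9, 2*3=6, 7*3=21, 7*3=21 -> [6, 9, 6, 21, 21] (max |s|=21)
Stage 5 (ABS): |6|=6, |9|=9, |6|=6, |21|=21, |21|=21 -> [6, 9, 6, 21, 21] (max |s|=21)
Overall max amplitude: 21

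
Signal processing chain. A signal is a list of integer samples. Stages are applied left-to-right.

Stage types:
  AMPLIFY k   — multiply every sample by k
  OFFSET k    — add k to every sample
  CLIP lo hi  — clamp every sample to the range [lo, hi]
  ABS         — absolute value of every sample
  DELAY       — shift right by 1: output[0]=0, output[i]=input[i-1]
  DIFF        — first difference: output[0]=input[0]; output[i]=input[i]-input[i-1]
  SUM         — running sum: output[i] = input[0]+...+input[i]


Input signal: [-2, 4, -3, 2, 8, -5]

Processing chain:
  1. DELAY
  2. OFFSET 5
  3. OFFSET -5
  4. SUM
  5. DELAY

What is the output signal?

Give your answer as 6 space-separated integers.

Answer: 0 0 -2 2 -1 1

Derivation:
Input: [-2, 4, -3, 2, 8, -5]
Stage 1 (DELAY): [0, -2, 4, -3, 2, 8] = [0, -2, 4, -3, 2, 8] -> [0, -2, 4, -3, 2, 8]
Stage 2 (OFFSET 5): 0+5=5, -2+5=3, 4+5=9, -3+5=2, 2+5=7, 8+5=13 -> [5, 3, 9, 2, 7, 13]
Stage 3 (OFFSET -5): 5+-5=0, 3+-5=-2, 9+-5=4, 2+-5=-3, 7+-5=2, 13+-5=8 -> [0, -2, 4, -3, 2, 8]
Stage 4 (SUM): sum[0..0]=0, sum[0..1]=-2, sum[0..2]=2, sum[0..3]=-1, sum[0..4]=1, sum[0..5]=9 -> [0, -2, 2, -1, 1, 9]
Stage 5 (DELAY): [0, 0, -2, 2, -1, 1] = [0, 0, -2, 2, -1, 1] -> [0, 0, -2, 2, -1, 1]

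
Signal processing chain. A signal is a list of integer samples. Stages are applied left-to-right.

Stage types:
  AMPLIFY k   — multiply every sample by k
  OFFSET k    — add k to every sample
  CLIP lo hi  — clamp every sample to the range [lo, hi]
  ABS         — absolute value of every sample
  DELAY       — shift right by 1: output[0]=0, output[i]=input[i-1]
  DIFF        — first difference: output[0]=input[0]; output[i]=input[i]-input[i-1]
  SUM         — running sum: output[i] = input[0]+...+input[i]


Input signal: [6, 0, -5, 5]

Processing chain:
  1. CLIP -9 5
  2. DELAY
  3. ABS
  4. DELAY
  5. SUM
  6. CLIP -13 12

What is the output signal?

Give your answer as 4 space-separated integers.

Answer: 0 0 5 5

Derivation:
Input: [6, 0, -5, 5]
Stage 1 (CLIP -9 5): clip(6,-9,5)=5, clip(0,-9,5)=0, clip(-5,-9,5)=-5, clip(5,-9,5)=5 -> [5, 0, -5, 5]
Stage 2 (DELAY): [0, 5, 0, -5] = [0, 5, 0, -5] -> [0, 5, 0, -5]
Stage 3 (ABS): |0|=0, |5|=5, |0|=0, |-5|=5 -> [0, 5, 0, 5]
Stage 4 (DELAY): [0, 0, 5, 0] = [0, 0, 5, 0] -> [0, 0, 5, 0]
Stage 5 (SUM): sum[0..0]=0, sum[0..1]=0, sum[0..2]=5, sum[0..3]=5 -> [0, 0, 5, 5]
Stage 6 (CLIP -13 12): clip(0,-13,12)=0, clip(0,-13,12)=0, clip(5,-13,12)=5, clip(5,-13,12)=5 -> [0, 0, 5, 5]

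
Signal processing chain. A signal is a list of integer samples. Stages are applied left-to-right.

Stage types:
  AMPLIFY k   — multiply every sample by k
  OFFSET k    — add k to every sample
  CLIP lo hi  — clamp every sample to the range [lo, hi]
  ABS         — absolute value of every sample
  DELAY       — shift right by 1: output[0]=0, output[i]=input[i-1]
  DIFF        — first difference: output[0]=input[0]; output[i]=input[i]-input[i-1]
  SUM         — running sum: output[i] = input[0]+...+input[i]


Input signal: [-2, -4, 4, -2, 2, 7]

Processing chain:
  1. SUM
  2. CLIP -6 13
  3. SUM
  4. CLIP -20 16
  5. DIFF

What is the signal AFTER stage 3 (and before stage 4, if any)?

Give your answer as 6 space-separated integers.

Answer: -2 -8 -10 -14 -16 -11

Derivation:
Input: [-2, -4, 4, -2, 2, 7]
Stage 1 (SUM): sum[0..0]=-2, sum[0..1]=-6, sum[0..2]=-2, sum[0..3]=-4, sum[0..4]=-2, sum[0..5]=5 -> [-2, -6, -2, -4, -2, 5]
Stage 2 (CLIP -6 13): clip(-2,-6,13)=-2, clip(-6,-6,13)=-6, clip(-2,-6,13)=-2, clip(-4,-6,13)=-4, clip(-2,-6,13)=-2, clip(5,-6,13)=5 -> [-2, -6, -2, -4, -2, 5]
Stage 3 (SUM): sum[0..0]=-2, sum[0..1]=-8, sum[0..2]=-10, sum[0..3]=-14, sum[0..4]=-16, sum[0..5]=-11 -> [-2, -8, -10, -14, -16, -11]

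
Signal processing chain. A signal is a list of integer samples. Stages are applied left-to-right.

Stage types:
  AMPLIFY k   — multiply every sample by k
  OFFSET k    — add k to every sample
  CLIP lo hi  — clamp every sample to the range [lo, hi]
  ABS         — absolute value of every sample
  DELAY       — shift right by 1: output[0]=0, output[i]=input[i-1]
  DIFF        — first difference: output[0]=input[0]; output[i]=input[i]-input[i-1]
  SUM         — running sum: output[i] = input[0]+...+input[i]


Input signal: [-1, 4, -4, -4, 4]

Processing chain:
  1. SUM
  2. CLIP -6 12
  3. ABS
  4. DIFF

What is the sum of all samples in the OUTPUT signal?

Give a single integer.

Answer: 1

Derivation:
Input: [-1, 4, -4, -4, 4]
Stage 1 (SUM): sum[0..0]=-1, sum[0..1]=3, sum[0..2]=-1, sum[0..3]=-5, sum[0..4]=-1 -> [-1, 3, -1, -5, -1]
Stage 2 (CLIP -6 12): clip(-1,-6,12)=-1, clip(3,-6,12)=3, clip(-1,-6,12)=-1, clip(-5,-6,12)=-5, clip(-1,-6,12)=-1 -> [-1, 3, -1, -5, -1]
Stage 3 (ABS): |-1|=1, |3|=3, |-1|=1, |-5|=5, |-1|=1 -> [1, 3, 1, 5, 1]
Stage 4 (DIFF): s[0]=1, 3-1=2, 1-3=-2, 5-1=4, 1-5=-4 -> [1, 2, -2, 4, -4]
Output sum: 1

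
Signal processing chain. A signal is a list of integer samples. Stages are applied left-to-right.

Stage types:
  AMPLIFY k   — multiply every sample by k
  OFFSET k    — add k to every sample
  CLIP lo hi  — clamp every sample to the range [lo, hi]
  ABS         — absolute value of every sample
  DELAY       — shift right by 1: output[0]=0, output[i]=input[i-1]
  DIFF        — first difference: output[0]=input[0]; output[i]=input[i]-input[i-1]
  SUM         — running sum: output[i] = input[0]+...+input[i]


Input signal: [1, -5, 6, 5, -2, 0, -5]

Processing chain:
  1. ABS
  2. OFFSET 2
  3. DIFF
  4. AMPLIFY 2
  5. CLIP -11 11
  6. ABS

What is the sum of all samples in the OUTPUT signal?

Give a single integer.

Input: [1, -5, 6, 5, -2, 0, -5]
Stage 1 (ABS): |1|=1, |-5|=5, |6|=6, |5|=5, |-2|=2, |0|=0, |-5|=5 -> [1, 5, 6, 5, 2, 0, 5]
Stage 2 (OFFSET 2): 1+2=3, 5+2=7, 6+2=8, 5+2=7, 2+2=4, 0+2=2, 5+2=7 -> [3, 7, 8, 7, 4, 2, 7]
Stage 3 (DIFF): s[0]=3, 7-3=4, 8-7=1, 7-8=-1, 4-7=-3, 2-4=-2, 7-2=5 -> [3, 4, 1, -1, -3, -2, 5]
Stage 4 (AMPLIFY 2): 3*2=6, 4*2=8, 1*2=2, -1*2=-2, -3*2=-6, -2*2=-4, 5*2=10 -> [6, 8, 2, -2, -6, -4, 10]
Stage 5 (CLIP -11 11): clip(6,-11,11)=6, clip(8,-11,11)=8, clip(2,-11,11)=2, clip(-2,-11,11)=-2, clip(-6,-11,11)=-6, clip(-4,-11,11)=-4, clip(10,-11,11)=10 -> [6, 8, 2, -2, -6, -4, 10]
Stage 6 (ABS): |6|=6, |8|=8, |2|=2, |-2|=2, |-6|=6, |-4|=4, |10|=10 -> [6, 8, 2, 2, 6, 4, 10]
Output sum: 38

Answer: 38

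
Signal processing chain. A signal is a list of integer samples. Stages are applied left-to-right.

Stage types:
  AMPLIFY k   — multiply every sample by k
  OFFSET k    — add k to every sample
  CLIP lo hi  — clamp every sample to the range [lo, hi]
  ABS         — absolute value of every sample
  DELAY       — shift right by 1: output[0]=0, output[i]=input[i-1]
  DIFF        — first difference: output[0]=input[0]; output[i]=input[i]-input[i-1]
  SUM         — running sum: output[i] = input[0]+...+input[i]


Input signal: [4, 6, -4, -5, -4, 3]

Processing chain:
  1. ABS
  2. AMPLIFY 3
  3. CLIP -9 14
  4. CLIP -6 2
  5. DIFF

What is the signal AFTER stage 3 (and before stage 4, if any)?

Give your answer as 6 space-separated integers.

Answer: 12 14 12 14 12 9

Derivation:
Input: [4, 6, -4, -5, -4, 3]
Stage 1 (ABS): |4|=4, |6|=6, |-4|=4, |-5|=5, |-4|=4, |3|=3 -> [4, 6, 4, 5, 4, 3]
Stage 2 (AMPLIFY 3): 4*3=12, 6*3=18, 4*3=12, 5*3=15, 4*3=12, 3*3=9 -> [12, 18, 12, 15, 12, 9]
Stage 3 (CLIP -9 14): clip(12,-9,14)=12, clip(18,-9,14)=14, clip(12,-9,14)=12, clip(15,-9,14)=14, clip(12,-9,14)=12, clip(9,-9,14)=9 -> [12, 14, 12, 14, 12, 9]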